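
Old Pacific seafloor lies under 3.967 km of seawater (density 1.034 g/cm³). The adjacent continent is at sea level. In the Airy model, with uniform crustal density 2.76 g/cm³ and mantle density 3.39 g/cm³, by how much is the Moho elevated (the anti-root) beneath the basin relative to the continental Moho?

Equating mass per unit area of the two columns: replacing crust with seawater at the top is compensated by replacing crust with mantle at the base: d (ρ_c − ρ_w) = a (ρ_m − ρ_c).
a = d (ρ_c − ρ_w)/(ρ_m − ρ_c) = 3.967 km × 1.726/0.63 = 10.9 km.

10.9 km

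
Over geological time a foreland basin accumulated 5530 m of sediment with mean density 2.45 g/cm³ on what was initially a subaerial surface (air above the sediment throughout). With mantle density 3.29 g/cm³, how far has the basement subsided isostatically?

4120 m

Subaerial load: s = t ρ_sed / ρ_m = 5530 m × 2.45/3.29 = 4120 m.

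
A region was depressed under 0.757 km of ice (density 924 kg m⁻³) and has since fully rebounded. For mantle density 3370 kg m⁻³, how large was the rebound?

0.208 km

Removing the load lets mantle flow back in; uplift u satisfies ρ_ice t = ρ_m u.
u = t ρ_ice/ρ_m = 0.757 km × 924/3370 = 0.208 km.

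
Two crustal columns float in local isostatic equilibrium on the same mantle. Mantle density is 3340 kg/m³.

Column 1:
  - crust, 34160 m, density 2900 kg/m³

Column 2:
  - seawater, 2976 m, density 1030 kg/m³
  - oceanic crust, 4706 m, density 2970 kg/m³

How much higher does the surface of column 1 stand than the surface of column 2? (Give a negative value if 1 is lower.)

For any compensation level in the mantle, the mantle terms cancel and isostasy reduces to e = (Σt_1 − Σt_2) − (Σ(ρt)_1 − Σ(ρt)_2) / ρ_m.
Σt_1 = 34160 m; Σt_2 = 7682 m; Σ(ρt)_1 = 99064000; Σ(ρt)_2 = 17042100 (in m·kg/m³).
e = (34160 − 7682) − (99064000 − 17042100) / 3340 = 1920 m.

1920 m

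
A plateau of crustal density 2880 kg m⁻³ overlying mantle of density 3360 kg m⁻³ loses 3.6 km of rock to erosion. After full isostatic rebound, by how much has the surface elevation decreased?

0.514 km

Rebound u = e ρ_c/ρ_m = 3.6 km × 2880/3360 = 3.086 km.
Net surface drop = e − u = 3.6 km − 3.086 km = e (ρ_m − ρ_c)/ρ_m = 0.514 km.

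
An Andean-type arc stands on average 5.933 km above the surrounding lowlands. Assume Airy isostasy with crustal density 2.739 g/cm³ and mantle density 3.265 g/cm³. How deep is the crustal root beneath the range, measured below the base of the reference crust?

Balancing pressure at the compensation depth: the weight of the topography is balanced by the buoyancy of the root, ρ_c h = (ρ_m − ρ_c) r.
r = h · ρ_c / (ρ_m − ρ_c) = 5.933 km × 2.739 / (3.265 − 2.739) = 30.9 km.

30.9 km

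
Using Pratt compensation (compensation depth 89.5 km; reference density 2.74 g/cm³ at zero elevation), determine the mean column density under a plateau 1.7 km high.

Pratt balance: ρ_ref D = ρ (D + h).
ρ = ρ_ref D/(D + h) = 2.74 × 89.5 km/(89.5 km + 1.7 km) = 2.69 g/cm³.

2.69 g/cm³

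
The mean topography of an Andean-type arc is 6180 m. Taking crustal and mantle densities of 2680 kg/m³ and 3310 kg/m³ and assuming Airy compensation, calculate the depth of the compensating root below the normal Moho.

26300 m

For local isostatic compensation: the weight of the topography is balanced by the buoyancy of the root, ρ_c h = (ρ_m − ρ_c) r.
r = h · ρ_c / (ρ_m − ρ_c) = 6180 m × 2680 / (3310 − 2680) = 26300 m.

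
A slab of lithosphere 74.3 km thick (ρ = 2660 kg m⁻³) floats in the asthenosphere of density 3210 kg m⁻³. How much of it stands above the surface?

Floating equilibrium: submerged depth d = t ρ_obj/ρ_fluid = 74.3 km × 2660/3210 = 61.57 km.
Freeboard = t − d = 74.3 km − 61.57 km = 12.7 km.

12.7 km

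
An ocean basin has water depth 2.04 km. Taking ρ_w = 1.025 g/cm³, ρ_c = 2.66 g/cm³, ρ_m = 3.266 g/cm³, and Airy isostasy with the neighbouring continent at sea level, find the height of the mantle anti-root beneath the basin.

5.5 km

In Airy isostatic equilibrium: replacing crust with seawater at the top is compensated by replacing crust with mantle at the base: d (ρ_c − ρ_w) = a (ρ_m − ρ_c).
a = d (ρ_c − ρ_w)/(ρ_m − ρ_c) = 2.04 km × 1.635/0.606 = 5.5 km.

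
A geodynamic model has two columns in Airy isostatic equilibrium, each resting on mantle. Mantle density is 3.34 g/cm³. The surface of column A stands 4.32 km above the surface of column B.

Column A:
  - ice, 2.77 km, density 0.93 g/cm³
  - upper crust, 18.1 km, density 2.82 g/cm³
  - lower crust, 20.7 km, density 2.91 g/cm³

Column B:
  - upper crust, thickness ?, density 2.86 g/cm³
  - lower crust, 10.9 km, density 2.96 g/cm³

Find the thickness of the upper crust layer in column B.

13.4 km

Take the compensation level at the base of the deeper column (depth z_c below the surface of column A) and equate Σ ρ_i t_i down to z_c; mantle fills any gap and the z_c terms cancel.
Column A: 2.77×0.93 + 18.1×2.82 + 20.7×2.91 + (z_c − 41.57)×3.34
Column B: 4.32×0 + x×2.86 + 10.9×2.96 + (z_c − 4.32 − 10.9 − x)×3.34
The z_c×3.34 term appears on both sides and cancels. Collect the known terms of each column as K = Σ(ρt)_known − 3.34 × (depth of known layers): K_A = 113.8551 − 3.34×41.57 = −24.9887; K_B = 32.264 − 3.34×(4.32 + 10.9) = −18.5708.
Balance: K_A = K_B − x×(3.34 − 2.86), so x = (K_B − K_A)/(3.34 − 2.86) = 6.4179/0.48 = 13.4 km.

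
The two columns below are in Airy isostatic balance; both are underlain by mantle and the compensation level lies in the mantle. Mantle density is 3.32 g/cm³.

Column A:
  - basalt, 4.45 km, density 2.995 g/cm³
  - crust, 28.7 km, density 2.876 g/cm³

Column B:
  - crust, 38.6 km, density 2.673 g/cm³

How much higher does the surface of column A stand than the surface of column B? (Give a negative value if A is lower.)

For any compensation level in the mantle, the mantle terms cancel and isostasy reduces to e = (Σt_A − Σt_B) − (Σ(ρt)_A − Σ(ρt)_B) / ρ_m.
Σt_A = 33.15 km; Σt_B = 38.6 km; Σ(ρt)_A = 95.86895; Σ(ρt)_B = 103.1778 (in km·g/cm³).
e = (33.15 − 38.6) − (95.86895 − 103.1778) / 3.32 = −3.25 km.

−3.25 km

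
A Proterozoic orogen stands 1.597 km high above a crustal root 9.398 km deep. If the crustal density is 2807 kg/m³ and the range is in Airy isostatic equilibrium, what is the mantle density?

Airy balance: ρ_c h = (ρ_m − ρ_c) r → ρ_m = ρ_c (1 + h/r).
ρ_m = 2807 × (1 + 1.597 km/9.398 km) = 3280 kg/m³.

3280 kg/m³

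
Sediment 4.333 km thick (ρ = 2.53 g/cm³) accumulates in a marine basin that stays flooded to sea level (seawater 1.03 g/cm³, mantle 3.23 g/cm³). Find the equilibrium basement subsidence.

Submarine loading: the sediment displaces seawater, and the subsidence is in turn flooded, so s (ρ_m − ρ_w) = t (ρ_sed − ρ_w).
s = 4.333 km × (2.53 − 1.03) / (3.23 − 1.03) = 2.95 km.

2.95 km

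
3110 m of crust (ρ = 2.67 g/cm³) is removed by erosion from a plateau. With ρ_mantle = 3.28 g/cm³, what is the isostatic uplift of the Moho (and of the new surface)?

Unloading: uplift u = e ρ_c/ρ_m = 3110 m × 2.67/3.28 = 2530 m.

2530 m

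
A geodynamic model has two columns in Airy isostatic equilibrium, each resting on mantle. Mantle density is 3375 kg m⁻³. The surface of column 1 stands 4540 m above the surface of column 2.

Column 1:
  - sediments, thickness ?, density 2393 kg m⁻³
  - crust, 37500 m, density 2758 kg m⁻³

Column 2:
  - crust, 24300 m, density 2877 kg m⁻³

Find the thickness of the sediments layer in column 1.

Take the compensation level at the base of the deeper column (depth z_c below the surface of column 1) and equate Σ ρ_i t_i down to z_c; mantle fills any gap and the z_c terms cancel.
Column 1: x×2393 + 37500×2758 + (z_c − 37500 − x)×3375
Column 2: 4540×0 + 24300×2877 + (z_c − 4540 − 24300)×3375
The z_c×3375 term appears on both sides and cancels. Collect the known terms of each column as K = Σ(ρt)_known − 3375 × (depth of known layers): K_1 = 103425000 − 3375×37500 = −23137500; K_2 = 69911100 − 3375×(4540 + 24300) = −27423900.
Balance: K_1 − x×(3375 − 2393) = K_2, so x = (K_1 − K_2)/(3375 − 2393) = 4286400/982 = 4360 m.

4360 m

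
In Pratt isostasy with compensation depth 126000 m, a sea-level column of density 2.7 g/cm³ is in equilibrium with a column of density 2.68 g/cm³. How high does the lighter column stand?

ρ_ref D = ρ (D + h) → h = D (ρ_ref − ρ)/ρ.
h = 126000 m × (2.7 − 2.68)/2.68 = 940 m.

940 m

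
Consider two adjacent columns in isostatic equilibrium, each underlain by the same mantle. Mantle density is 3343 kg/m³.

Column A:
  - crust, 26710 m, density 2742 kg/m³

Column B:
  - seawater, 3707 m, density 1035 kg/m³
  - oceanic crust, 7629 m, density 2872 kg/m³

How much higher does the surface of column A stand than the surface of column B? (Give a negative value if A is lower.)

1170 m

For any compensation level in the mantle, the mantle terms cancel and isostasy reduces to e = (Σt_A − Σt_B) − (Σ(ρt)_A − Σ(ρt)_B) / ρ_m.
Σt_A = 26710 m; Σt_B = 11336 m; Σ(ρt)_A = 73238820; Σ(ρt)_B = 25747233 (in m·kg/m³).
e = (26710 − 11336) − (73238820 − 25747233) / 3343 = 1170 m.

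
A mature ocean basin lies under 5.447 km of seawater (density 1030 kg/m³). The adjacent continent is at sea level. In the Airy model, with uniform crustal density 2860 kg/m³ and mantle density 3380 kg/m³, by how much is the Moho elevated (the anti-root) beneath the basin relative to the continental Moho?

19.2 km

Balancing pressure at the compensation depth: replacing crust with seawater at the top is compensated by replacing crust with mantle at the base: d (ρ_c − ρ_w) = a (ρ_m − ρ_c).
a = d (ρ_c − ρ_w)/(ρ_m − ρ_c) = 5.447 km × 1830/520 = 19.2 km.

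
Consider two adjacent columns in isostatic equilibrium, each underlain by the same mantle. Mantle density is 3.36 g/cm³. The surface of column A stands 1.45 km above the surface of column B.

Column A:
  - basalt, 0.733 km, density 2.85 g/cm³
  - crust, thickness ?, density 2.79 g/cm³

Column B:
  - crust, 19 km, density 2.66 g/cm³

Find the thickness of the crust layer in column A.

Take the compensation level at the base of the deeper column (depth z_c below the surface of column A) and equate Σ ρ_i t_i down to z_c; mantle fills any gap and the z_c terms cancel.
Column A: 0.733×2.85 + x×2.79 + (z_c − 0.733 − x)×3.36
Column B: 1.45×0 + 19×2.66 + (z_c − 1.45 − 19)×3.36
The z_c×3.36 term appears on both sides and cancels. Collect the known terms of each column as K = Σ(ρt)_known − 3.36 × (depth of known layers): K_A = 2.08905 − 3.36×0.733 = −0.37383; K_B = 50.54 − 3.36×(1.45 + 19) = −18.172.
Balance: K_A − x×(3.36 − 2.79) = K_B, so x = (K_A − K_B)/(3.36 − 2.79) = 17.7982/0.57 = 31.2 km.

31.2 km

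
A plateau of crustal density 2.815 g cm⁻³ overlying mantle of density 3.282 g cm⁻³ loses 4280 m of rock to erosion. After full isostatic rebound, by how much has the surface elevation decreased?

609 m

Rebound u = e ρ_c/ρ_m = 4280 m × 2.815/3.282 = 3671 m.
Net surface drop = e − u = 4280 m − 3671 m = e (ρ_m − ρ_c)/ρ_m = 609 m.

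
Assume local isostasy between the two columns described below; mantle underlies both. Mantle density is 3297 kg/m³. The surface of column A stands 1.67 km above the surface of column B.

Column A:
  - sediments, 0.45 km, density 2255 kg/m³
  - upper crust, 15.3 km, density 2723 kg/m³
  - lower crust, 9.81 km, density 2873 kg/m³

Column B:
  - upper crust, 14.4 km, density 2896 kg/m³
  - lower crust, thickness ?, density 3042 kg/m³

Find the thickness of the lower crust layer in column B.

8.35 km

Take the compensation level at the base of the deeper column (depth z_c below the surface of column A) and equate Σ ρ_i t_i down to z_c; mantle fills any gap and the z_c terms cancel.
Column A: 0.45×2255 + 15.3×2723 + 9.81×2873 + (z_c − 25.56)×3297
Column B: 1.67×0 + 14.4×2896 + x×3042 + (z_c − 1.67 − 14.4 − x)×3297
The z_c×3297 term appears on both sides and cancels. Collect the known terms of each column as K = Σ(ρt)_known − 3297 × (depth of known layers): K_A = 70860.78 − 3297×25.56 = −13410.54; K_B = 41702.4 − 3297×(1.67 + 14.4) = −11280.39.
Balance: K_A = K_B − x×(3297 − 3042), so x = (K_B − K_A)/(3297 − 3042) = 2130.15/255 = 8.35 km.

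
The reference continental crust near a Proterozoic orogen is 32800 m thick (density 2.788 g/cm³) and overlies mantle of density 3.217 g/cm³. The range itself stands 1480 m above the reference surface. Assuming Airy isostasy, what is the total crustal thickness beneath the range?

43900 m

Root depth r = h ρ_c / (ρ_m − ρ_c) = 1480 m × 2.788 / 0.429 = 9618 m.
Total thickness = T + h + r = 32800 m + 1480 m + 9618 m = 43900 m.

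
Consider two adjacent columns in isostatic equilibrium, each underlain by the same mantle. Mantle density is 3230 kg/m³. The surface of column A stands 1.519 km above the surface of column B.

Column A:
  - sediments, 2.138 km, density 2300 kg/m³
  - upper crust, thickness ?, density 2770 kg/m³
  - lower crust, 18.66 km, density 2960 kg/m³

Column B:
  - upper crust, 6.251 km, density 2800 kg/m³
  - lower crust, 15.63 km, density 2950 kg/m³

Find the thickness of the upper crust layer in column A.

10.7 km

Take the compensation level at the base of the deeper column (depth z_c below the surface of column A) and equate Σ ρ_i t_i down to z_c; mantle fills any gap and the z_c terms cancel.
Column A: 2.138×2300 + x×2770 + 18.66×2960 + (z_c − 20.798 − x)×3230
Column B: 1.519×0 + 6.251×2800 + 15.63×2950 + (z_c − 1.519 − 21.881)×3230
The z_c×3230 term appears on both sides and cancels. Collect the known terms of each column as K = Σ(ρt)_known − 3230 × (depth of known layers): K_A = 60151 − 3230×20.798 = −7026.54; K_B = 63611.3 − 3230×(1.519 + 21.881) = −11970.7.
Balance: K_A − x×(3230 − 2770) = K_B, so x = (K_A − K_B)/(3230 − 2770) = 4944.16/460 = 10.7 km.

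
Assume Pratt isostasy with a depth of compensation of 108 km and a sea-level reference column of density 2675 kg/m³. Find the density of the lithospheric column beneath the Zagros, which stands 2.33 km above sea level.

Pratt balance: ρ_ref D = ρ (D + h).
ρ = ρ_ref D/(D + h) = 2675 × 108 km/(108 km + 2.33 km) = 2620 kg/m³.

2620 kg/m³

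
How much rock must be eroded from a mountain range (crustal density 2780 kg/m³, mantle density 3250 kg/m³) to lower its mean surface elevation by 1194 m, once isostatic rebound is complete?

Net drop Δ = e − u = e − e ρ_c/ρ_m = e (ρ_m − ρ_c)/ρ_m.
e = Δ ρ_m/(ρ_m − ρ_c) = 1194 m × 3250/470 = 8260 m.

8260 m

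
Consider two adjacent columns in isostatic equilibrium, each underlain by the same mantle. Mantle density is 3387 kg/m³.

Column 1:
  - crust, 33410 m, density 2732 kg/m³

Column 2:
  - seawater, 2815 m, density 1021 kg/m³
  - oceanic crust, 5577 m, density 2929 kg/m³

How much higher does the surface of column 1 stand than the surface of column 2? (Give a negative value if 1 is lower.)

3740 m

For any compensation level in the mantle, the mantle terms cancel and isostasy reduces to e = (Σt_1 − Σt_2) − (Σ(ρt)_1 − Σ(ρt)_2) / ρ_m.
Σt_1 = 33410 m; Σt_2 = 8392 m; Σ(ρt)_1 = 91276120; Σ(ρt)_2 = 19209148 (in m·kg/m³).
e = (33410 − 8392) − (91276120 − 19209148) / 3387 = 3740 m.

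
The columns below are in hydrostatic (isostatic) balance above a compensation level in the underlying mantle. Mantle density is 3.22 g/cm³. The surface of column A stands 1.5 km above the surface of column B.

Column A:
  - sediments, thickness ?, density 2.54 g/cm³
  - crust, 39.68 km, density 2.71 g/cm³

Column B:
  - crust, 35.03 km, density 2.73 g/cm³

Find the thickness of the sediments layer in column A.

2.59 km

Take the compensation level at the base of the deeper column (depth z_c below the surface of column A) and equate Σ ρ_i t_i down to z_c; mantle fills any gap and the z_c terms cancel.
Column A: x×2.54 + 39.68×2.71 + (z_c − 39.68 − x)×3.22
Column B: 1.5×0 + 35.03×2.73 + (z_c − 1.5 − 35.03)×3.22
The z_c×3.22 term appears on both sides and cancels. Collect the known terms of each column as K = Σ(ρt)_known − 3.22 × (depth of known layers): K_A = 107.5328 − 3.22×39.68 = −20.2368; K_B = 95.6319 − 3.22×(1.5 + 35.03) = −21.9947.
Balance: K_A − x×(3.22 − 2.54) = K_B, so x = (K_A − K_B)/(3.22 − 2.54) = 1.7579/0.68 = 2.59 km.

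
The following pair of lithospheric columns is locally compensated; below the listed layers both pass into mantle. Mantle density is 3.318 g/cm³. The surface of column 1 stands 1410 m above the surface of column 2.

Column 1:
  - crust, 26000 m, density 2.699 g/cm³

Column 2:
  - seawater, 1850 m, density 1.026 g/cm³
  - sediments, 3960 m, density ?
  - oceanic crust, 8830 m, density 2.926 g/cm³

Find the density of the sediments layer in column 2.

2.38 g/cm³

Take the compensation level at the base of the deeper column (depth z_c below the surface of column 1) and equate Σ ρ_i t_i down to z_c; mantle fills any gap and the z_c terms cancel.
Column 1: 26000×2.699 + (z_c − 26000)×3.318
Column 2: 1410×0 + 1850×1.026 + 3960×ρ + 8830×2.926 + (z_c − 1410 − 14640)×3.318
The z_c×3.318 term appears on both sides and cancels. Collect the known terms of each column as K = Σ(ρt)_known − 3.318 × (depth of known layers): K_1 = 70174 − 3.318×26000 = −16094; K_2 = 27734.68 − 3.318×(1410 + 14640) = −25519.22.
Balance: K_1 = K_2 + 3960×ρ, so ρ = (K_1 − K_2)/3960 = 9425.22/3960 = 2.38 g/cm³.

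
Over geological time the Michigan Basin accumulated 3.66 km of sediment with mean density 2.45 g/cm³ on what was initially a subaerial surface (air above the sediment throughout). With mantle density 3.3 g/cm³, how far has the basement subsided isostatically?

Subaerial load: s = t ρ_sed / ρ_m = 3.66 km × 2.45/3.3 = 2.72 km.

2.72 km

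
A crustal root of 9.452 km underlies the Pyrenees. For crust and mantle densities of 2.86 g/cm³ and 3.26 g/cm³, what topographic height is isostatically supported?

1.32 km

By Archimedes' principle applied to the lithosphere: ρ_c h = (ρ_m − ρ_c) r.
h = r (ρ_m − ρ_c) / ρ_c = 9.452 km × (3.26 − 2.86) / 2.86 = 1.32 km.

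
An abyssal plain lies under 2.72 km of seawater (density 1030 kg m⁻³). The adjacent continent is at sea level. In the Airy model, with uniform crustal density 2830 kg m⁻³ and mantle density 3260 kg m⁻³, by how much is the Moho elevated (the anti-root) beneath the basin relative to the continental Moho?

Equating mass per unit area of the two columns: replacing crust with seawater at the top is compensated by replacing crust with mantle at the base: d (ρ_c − ρ_w) = a (ρ_m − ρ_c).
a = d (ρ_c − ρ_w)/(ρ_m − ρ_c) = 2.72 km × 1800/430 = 11.4 km.

11.4 km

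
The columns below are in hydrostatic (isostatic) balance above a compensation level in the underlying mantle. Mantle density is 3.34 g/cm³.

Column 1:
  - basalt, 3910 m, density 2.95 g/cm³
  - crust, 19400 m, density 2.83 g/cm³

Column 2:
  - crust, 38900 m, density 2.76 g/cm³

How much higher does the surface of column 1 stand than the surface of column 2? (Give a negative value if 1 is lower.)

−3340 m

For any compensation level in the mantle, the mantle terms cancel and isostasy reduces to e = (Σt_1 − Σt_2) − (Σ(ρt)_1 − Σ(ρt)_2) / ρ_m.
Σt_1 = 23310 m; Σt_2 = 38900 m; Σ(ρt)_1 = 66436.5; Σ(ρt)_2 = 107364 (in m·g/cm³).
e = (23310 − 38900) − (66436.5 − 107364) / 3.34 = −3340 m.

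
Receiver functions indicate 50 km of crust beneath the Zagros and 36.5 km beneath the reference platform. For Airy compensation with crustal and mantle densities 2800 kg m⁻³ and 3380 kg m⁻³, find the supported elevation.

Excess crust Δ = 50 km − 36.5 km = 13.5 km, split between elevation h and root r with h + r = Δ.
Airy balance ρ_c h = (ρ_m − ρ_c) r gives r = h ρ_c/(ρ_m − ρ_c), so h (1 + ρ_c/(ρ_m − ρ_c)) = Δ, i.e. h = Δ (ρ_m − ρ_c)/ρ_m.
h = 13.5 km × 580/3380 = 2.32 km.

2.32 km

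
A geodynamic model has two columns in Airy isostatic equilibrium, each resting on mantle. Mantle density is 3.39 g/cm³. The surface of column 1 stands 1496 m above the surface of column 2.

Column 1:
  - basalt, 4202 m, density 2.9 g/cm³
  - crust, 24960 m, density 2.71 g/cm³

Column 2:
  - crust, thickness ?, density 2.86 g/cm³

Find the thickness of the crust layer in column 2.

Take the compensation level at the base of the deeper column (depth z_c below the surface of column 1) and equate Σ ρ_i t_i down to z_c; mantle fills any gap and the z_c terms cancel.
Column 1: 4202×2.9 + 24960×2.71 + (z_c − 29162)×3.39
Column 2: 1496×0 + x×2.86 + (z_c − 1496 − 0 − x)×3.39
The z_c×3.39 term appears on both sides and cancels. Collect the known terms of each column as K = Σ(ρt)_known − 3.39 × (depth of known layers): K_1 = 79827.4 − 3.39×29162 = −19031.78; K_2 = 0 − 3.39×(1496 + 0) = −5071.44.
Balance: K_1 = K_2 − x×(3.39 − 2.86), so x = (K_2 − K_1)/(3.39 − 2.86) = 13960.3/0.53 = 26300 m.

26300 m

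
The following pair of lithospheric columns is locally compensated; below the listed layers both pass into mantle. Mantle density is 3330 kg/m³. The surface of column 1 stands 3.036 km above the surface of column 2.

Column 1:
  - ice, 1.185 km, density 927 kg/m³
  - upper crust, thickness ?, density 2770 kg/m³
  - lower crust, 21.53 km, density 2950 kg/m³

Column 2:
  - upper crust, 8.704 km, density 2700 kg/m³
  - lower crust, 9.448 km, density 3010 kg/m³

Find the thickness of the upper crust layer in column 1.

Take the compensation level at the base of the deeper column (depth z_c below the surface of column 1) and equate Σ ρ_i t_i down to z_c; mantle fills any gap and the z_c terms cancel.
Column 1: 1.185×927 + x×2770 + 21.53×2950 + (z_c − 22.715 − x)×3330
Column 2: 3.036×0 + 8.704×2700 + 9.448×3010 + (z_c − 3.036 − 18.152)×3330
The z_c×3330 term appears on both sides and cancels. Collect the known terms of each column as K = Σ(ρt)_known − 3330 × (depth of known layers): K_1 = 64611.995 − 3330×22.715 = −11028.955; K_2 = 51939.28 − 3330×(3.036 + 18.152) = −18616.76.
Balance: K_1 − x×(3330 − 2770) = K_2, so x = (K_1 − K_2)/(3330 − 2770) = 7587.81/560 = 13.5 km.

13.5 km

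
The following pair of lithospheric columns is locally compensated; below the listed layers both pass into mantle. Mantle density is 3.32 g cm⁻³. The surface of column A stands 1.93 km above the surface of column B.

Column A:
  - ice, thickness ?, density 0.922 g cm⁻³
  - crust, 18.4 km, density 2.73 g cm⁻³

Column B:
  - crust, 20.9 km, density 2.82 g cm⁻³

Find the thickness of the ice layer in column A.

2.5 km

Take the compensation level at the base of the deeper column (depth z_c below the surface of column A) and equate Σ ρ_i t_i down to z_c; mantle fills any gap and the z_c terms cancel.
Column A: x×0.922 + 18.4×2.73 + (z_c − 18.4 − x)×3.32
Column B: 1.93×0 + 20.9×2.82 + (z_c − 1.93 − 20.9)×3.32
The z_c×3.32 term appears on both sides and cancels. Collect the known terms of each column as K = Σ(ρt)_known − 3.32 × (depth of known layers): K_A = 50.232 − 3.32×18.4 = −10.856; K_B = 58.938 − 3.32×(1.93 + 20.9) = −16.8576.
Balance: K_A − x×(3.32 − 0.922) = K_B, so x = (K_A − K_B)/(3.32 − 0.922) = 6.0016/2.398 = 2.5 km.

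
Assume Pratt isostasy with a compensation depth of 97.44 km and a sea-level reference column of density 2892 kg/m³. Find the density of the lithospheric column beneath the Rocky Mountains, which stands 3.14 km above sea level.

2800 kg/m³

Pratt balance: ρ_ref D = ρ (D + h).
ρ = ρ_ref D/(D + h) = 2892 × 97.44 km/(97.44 km + 3.14 km) = 2800 kg/m³.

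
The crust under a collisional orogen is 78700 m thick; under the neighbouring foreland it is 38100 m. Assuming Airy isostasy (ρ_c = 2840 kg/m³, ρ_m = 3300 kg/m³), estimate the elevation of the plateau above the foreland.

5660 m

Excess crust Δ = 78700 m − 38100 m = 40600 m, split between elevation h and root r with h + r = Δ.
Airy balance ρ_c h = (ρ_m − ρ_c) r gives r = h ρ_c/(ρ_m − ρ_c), so h (1 + ρ_c/(ρ_m − ρ_c)) = Δ, i.e. h = Δ (ρ_m − ρ_c)/ρ_m.
h = 40600 m × 460/3300 = 5660 m.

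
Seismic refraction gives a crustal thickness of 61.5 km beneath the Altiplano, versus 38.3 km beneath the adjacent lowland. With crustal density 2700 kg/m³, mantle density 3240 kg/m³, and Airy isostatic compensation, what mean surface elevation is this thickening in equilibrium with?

Excess crust Δ = 61.5 km − 38.3 km = 23.2 km, split between elevation h and root r with h + r = Δ.
Airy balance ρ_c h = (ρ_m − ρ_c) r gives r = h ρ_c/(ρ_m − ρ_c), so h (1 + ρ_c/(ρ_m − ρ_c)) = Δ, i.e. h = Δ (ρ_m − ρ_c)/ρ_m.
h = 23.2 km × 540/3240 = 3.87 km.

3.87 km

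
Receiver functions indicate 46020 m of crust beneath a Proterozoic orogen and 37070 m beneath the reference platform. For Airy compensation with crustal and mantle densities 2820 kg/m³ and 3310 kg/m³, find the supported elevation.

1320 m

Excess crust Δ = 46020 m − 37070 m = 8950 m, split between elevation h and root r with h + r = Δ.
Airy balance ρ_c h = (ρ_m − ρ_c) r gives r = h ρ_c/(ρ_m − ρ_c), so h (1 + ρ_c/(ρ_m − ρ_c)) = Δ, i.e. h = Δ (ρ_m − ρ_c)/ρ_m.
h = 8950 m × 490/3310 = 1320 m.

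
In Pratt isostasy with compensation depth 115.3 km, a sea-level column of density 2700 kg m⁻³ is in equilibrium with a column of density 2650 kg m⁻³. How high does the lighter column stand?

ρ_ref D = ρ (D + h) → h = D (ρ_ref − ρ)/ρ.
h = 115.3 km × (2700 − 2650)/2650 = 2.18 km.

2.18 km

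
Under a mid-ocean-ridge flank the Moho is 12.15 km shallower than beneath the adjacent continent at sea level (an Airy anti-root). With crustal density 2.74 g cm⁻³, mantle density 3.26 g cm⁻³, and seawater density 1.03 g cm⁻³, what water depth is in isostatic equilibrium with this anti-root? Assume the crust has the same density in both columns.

Replacing a thickness d of crust by seawater at the top must be balanced by replacing crust with mantle at the base: d (ρ_c − ρ_w) = a (ρ_m − ρ_c).
d = a (ρ_m − ρ_c)/(ρ_c − ρ_w) = 12.15 km × 0.52/1.71 = 3.69 km.

3.69 km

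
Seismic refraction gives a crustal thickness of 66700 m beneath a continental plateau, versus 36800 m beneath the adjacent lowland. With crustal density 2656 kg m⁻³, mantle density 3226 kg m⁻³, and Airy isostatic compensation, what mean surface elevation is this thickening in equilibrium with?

Excess crust Δ = 66700 m − 36800 m = 29900 m, split between elevation h and root r with h + r = Δ.
Airy balance ρ_c h = (ρ_m − ρ_c) r gives r = h ρ_c/(ρ_m − ρ_c), so h (1 + ρ_c/(ρ_m − ρ_c)) = Δ, i.e. h = Δ (ρ_m − ρ_c)/ρ_m.
h = 29900 m × 570/3226 = 5280 m.

5280 m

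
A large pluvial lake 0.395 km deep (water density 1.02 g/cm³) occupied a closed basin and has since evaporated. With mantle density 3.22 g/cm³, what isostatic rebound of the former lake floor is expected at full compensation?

u = d ρ_w/ρ_m = 0.395 km × 1.02/3.22 = 0.125 km.

0.125 km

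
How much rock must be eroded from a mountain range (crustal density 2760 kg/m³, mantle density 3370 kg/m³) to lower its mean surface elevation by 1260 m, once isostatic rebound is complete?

Net drop Δ = e − u = e − e ρ_c/ρ_m = e (ρ_m − ρ_c)/ρ_m.
e = Δ ρ_m/(ρ_m − ρ_c) = 1260 m × 3370/610 = 6960 m.

6960 m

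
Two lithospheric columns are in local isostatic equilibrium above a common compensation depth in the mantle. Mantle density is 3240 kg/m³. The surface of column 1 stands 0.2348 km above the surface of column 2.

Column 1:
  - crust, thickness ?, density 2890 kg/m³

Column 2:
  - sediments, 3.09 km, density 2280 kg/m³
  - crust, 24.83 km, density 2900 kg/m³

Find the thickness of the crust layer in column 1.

34.8 km

Take the compensation level at the base of the deeper column (depth z_c below the surface of column 1) and equate Σ ρ_i t_i down to z_c; mantle fills any gap and the z_c terms cancel.
Column 1: x×2890 + (z_c − 0 − x)×3240
Column 2: 0.2348×0 + 3.09×2280 + 24.83×2900 + (z_c − 0.2348 − 27.92)×3240
The z_c×3240 term appears on both sides and cancels. Collect the known terms of each column as K = Σ(ρt)_known − 3240 × (depth of known layers): K_1 = 0 − 3240×0 = 0; K_2 = 79052.2 − 3240×(0.2348 + 27.92) = −12169.352.
Balance: K_1 − x×(3240 − 2890) = K_2, so x = (K_1 − K_2)/(3240 − 2890) = 12169.4/350 = 34.8 km.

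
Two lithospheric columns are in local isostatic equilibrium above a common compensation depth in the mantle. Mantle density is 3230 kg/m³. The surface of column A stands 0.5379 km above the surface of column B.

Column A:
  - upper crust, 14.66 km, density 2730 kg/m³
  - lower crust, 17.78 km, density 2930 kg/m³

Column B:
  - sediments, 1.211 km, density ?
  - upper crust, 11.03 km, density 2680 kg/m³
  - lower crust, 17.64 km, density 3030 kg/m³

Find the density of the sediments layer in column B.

2130 kg/m³

Take the compensation level at the base of the deeper column (depth z_c below the surface of column A) and equate Σ ρ_i t_i down to z_c; mantle fills any gap and the z_c terms cancel.
Column A: 14.66×2730 + 17.78×2930 + (z_c − 32.44)×3230
Column B: 0.5379×0 + 1.211×ρ + 11.03×2680 + 17.64×3030 + (z_c − 0.5379 − 29.881)×3230
The z_c×3230 term appears on both sides and cancels. Collect the known terms of each column as K = Σ(ρt)_known − 3230 × (depth of known layers): K_A = 92117.2 − 3230×32.44 = −12664; K_B = 83009.6 − 3230×(0.5379 + 29.881) = −15243.447.
Balance: K_A = K_B + 1.211×ρ, so ρ = (K_A − K_B)/1.211 = 2579.45/1.211 = 2130 kg/m³.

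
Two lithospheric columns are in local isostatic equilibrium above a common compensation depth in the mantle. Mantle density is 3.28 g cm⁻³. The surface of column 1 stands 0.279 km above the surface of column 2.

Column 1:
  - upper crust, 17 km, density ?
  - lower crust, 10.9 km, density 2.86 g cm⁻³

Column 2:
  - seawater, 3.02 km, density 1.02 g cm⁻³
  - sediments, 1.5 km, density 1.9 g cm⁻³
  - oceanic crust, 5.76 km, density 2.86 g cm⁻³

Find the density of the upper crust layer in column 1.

Take the compensation level at the base of the deeper column (depth z_c below the surface of column 1) and equate Σ ρ_i t_i down to z_c; mantle fills any gap and the z_c terms cancel.
Column 1: 17×ρ + 10.9×2.86 + (z_c − 27.9)×3.28
Column 2: 0.279×0 + 3.02×1.02 + 1.5×1.9 + 5.76×2.86 + (z_c − 0.279 − 10.28)×3.28
The z_c×3.28 term appears on both sides and cancels. Collect the known terms of each column as K = Σ(ρt)_known − 3.28 × (depth of known layers): K_1 = 31.174 − 3.28×27.9 = −60.338; K_2 = 22.404 − 3.28×(0.279 + 10.28) = −12.22952.
Balance: K_1 + 17×ρ = K_2, so ρ = (K_2 − K_1)/17 = 48.1085/17 = 2.83 g cm⁻³.

2.83 g cm⁻³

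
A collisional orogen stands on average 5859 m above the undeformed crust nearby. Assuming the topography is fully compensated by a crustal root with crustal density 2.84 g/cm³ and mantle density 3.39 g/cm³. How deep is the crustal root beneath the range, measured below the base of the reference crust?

By Archimedes' principle applied to the lithosphere: the weight of the topography is balanced by the buoyancy of the root, ρ_c h = (ρ_m − ρ_c) r.
r = h · ρ_c / (ρ_m − ρ_c) = 5859 m × 2.84 / (3.39 − 2.84) = 30300 m.

30300 m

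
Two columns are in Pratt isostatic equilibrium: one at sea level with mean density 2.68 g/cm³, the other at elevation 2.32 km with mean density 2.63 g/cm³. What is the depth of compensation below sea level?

122 km

ρ_ref D = ρ (D + h) → D (ρ_ref − ρ) = ρ h.
D = ρ h/(ρ_ref − ρ) = 2.63 × 2.32 km/(2.68 − 2.63) = 122 km.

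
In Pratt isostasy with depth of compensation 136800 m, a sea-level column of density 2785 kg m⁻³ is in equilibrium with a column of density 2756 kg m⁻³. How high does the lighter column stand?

ρ_ref D = ρ (D + h) → h = D (ρ_ref − ρ)/ρ.
h = 136800 m × (2785 − 2756)/2756 = 1440 m.

1440 m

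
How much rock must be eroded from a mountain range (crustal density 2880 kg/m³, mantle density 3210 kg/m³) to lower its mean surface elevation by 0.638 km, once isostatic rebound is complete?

6.21 km

Net drop Δ = e − u = e − e ρ_c/ρ_m = e (ρ_m − ρ_c)/ρ_m.
e = Δ ρ_m/(ρ_m − ρ_c) = 0.638 km × 3210/330 = 6.21 km.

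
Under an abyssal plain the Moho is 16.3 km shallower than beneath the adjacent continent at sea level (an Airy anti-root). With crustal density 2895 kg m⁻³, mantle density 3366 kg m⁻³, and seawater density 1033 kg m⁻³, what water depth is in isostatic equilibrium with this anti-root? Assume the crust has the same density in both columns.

4.12 km

Replacing a thickness d of crust by seawater at the top must be balanced by replacing crust with mantle at the base: d (ρ_c − ρ_w) = a (ρ_m − ρ_c).
d = a (ρ_m − ρ_c)/(ρ_c − ρ_w) = 16.3 km × 471/1862 = 4.12 km.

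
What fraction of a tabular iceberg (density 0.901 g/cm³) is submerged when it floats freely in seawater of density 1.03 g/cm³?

87.5%

Submerged fraction = ρ_obj/ρ_fluid = 0.901/1.03 = 87.5%.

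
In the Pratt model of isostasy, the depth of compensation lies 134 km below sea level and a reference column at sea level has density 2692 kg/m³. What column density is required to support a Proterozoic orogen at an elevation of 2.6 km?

2640 kg/m³

Pratt balance: ρ_ref D = ρ (D + h).
ρ = ρ_ref D/(D + h) = 2692 × 134 km/(134 km + 2.6 km) = 2640 kg/m³.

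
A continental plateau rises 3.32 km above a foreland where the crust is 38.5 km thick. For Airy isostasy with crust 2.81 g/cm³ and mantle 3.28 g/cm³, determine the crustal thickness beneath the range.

61.7 km

Root depth r = h ρ_c / (ρ_m − ρ_c) = 3.32 km × 2.81 / 0.47 = 19.85 km.
Total thickness = T + h + r = 38.5 km + 3.32 km + 19.85 km = 61.7 km.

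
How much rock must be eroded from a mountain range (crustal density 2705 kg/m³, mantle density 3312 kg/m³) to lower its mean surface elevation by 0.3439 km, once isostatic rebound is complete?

Net drop Δ = e − u = e − e ρ_c/ρ_m = e (ρ_m − ρ_c)/ρ_m.
e = Δ ρ_m/(ρ_m − ρ_c) = 0.3439 km × 3312/607 = 1.88 km.

1.88 km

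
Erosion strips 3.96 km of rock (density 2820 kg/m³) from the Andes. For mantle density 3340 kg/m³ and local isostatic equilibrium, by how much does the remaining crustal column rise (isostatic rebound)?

3.34 km

Unloading: uplift u = e ρ_c/ρ_m = 3.96 km × 2820/3340 = 3.34 km.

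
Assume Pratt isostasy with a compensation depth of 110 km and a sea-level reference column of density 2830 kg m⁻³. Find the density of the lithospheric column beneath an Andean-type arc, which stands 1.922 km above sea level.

Pratt balance: ρ_ref D = ρ (D + h).
ρ = ρ_ref D/(D + h) = 2830 × 110 km/(110 km + 1.922 km) = 2780 kg m⁻³.

2780 kg m⁻³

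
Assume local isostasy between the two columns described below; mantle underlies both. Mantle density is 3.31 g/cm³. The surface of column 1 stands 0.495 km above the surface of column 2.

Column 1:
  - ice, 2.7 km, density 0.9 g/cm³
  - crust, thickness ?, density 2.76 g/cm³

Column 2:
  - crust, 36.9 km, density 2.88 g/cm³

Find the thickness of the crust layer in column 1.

20 km

Take the compensation level at the base of the deeper column (depth z_c below the surface of column 1) and equate Σ ρ_i t_i down to z_c; mantle fills any gap and the z_c terms cancel.
Column 1: 2.7×0.9 + x×2.76 + (z_c − 2.7 − x)×3.31
Column 2: 0.495×0 + 36.9×2.88 + (z_c − 0.495 − 36.9)×3.31
The z_c×3.31 term appears on both sides and cancels. Collect the known terms of each column as K = Σ(ρt)_known − 3.31 × (depth of known layers): K_1 = 2.43 − 3.31×2.7 = −6.507; K_2 = 106.272 − 3.31×(0.495 + 36.9) = −17.50545.
Balance: K_1 − x×(3.31 − 2.76) = K_2, so x = (K_1 − K_2)/(3.31 − 2.76) = 10.9985/0.55 = 20 km.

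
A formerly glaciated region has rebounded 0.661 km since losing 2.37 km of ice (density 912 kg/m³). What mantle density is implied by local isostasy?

3270 kg/m³

ρ_m = ρ_ice t / u = 912 × 2.37 km/0.661 km = 3270 kg/m³.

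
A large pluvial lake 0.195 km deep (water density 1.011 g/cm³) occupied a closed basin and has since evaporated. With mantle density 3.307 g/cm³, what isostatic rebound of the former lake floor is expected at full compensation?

0.0596 km

u = d ρ_w/ρ_m = 0.195 km × 1.011/3.307 = 0.0596 km.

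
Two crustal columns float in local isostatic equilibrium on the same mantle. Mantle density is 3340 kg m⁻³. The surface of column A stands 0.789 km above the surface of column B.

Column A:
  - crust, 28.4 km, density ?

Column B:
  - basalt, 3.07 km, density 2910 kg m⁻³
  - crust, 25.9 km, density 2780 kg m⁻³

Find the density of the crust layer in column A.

Take the compensation level at the base of the deeper column (depth z_c below the surface of column A) and equate Σ ρ_i t_i down to z_c; mantle fills any gap and the z_c terms cancel.
Column A: 28.4×ρ + (z_c − 28.4)×3340
Column B: 0.789×0 + 3.07×2910 + 25.9×2780 + (z_c − 0.789 − 28.97)×3340
The z_c×3340 term appears on both sides and cancels. Collect the known terms of each column as K = Σ(ρt)_known − 3340 × (depth of known layers): K_A = 0 − 3340×28.4 = −94856; K_B = 80935.7 − 3340×(0.789 + 28.97) = −18459.36.
Balance: K_A + 28.4×ρ = K_B, so ρ = (K_B − K_A)/28.4 = 76396.6/28.4 = 2690 kg m⁻³.

2690 kg m⁻³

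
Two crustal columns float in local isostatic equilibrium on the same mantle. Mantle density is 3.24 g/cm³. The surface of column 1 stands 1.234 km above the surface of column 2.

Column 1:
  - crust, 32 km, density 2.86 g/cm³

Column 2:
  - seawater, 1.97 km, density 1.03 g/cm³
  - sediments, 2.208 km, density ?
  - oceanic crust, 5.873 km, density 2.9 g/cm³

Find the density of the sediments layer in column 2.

2.42 g/cm³

Take the compensation level at the base of the deeper column (depth z_c below the surface of column 1) and equate Σ ρ_i t_i down to z_c; mantle fills any gap and the z_c terms cancel.
Column 1: 32×2.86 + (z_c − 32)×3.24
Column 2: 1.234×0 + 1.97×1.03 + 2.208×ρ + 5.873×2.9 + (z_c − 1.234 − 10.051)×3.24
The z_c×3.24 term appears on both sides and cancels. Collect the known terms of each column as K = Σ(ρt)_known − 3.24 × (depth of known layers): K_1 = 91.52 − 3.24×32 = −12.16; K_2 = 19.0608 − 3.24×(1.234 + 10.051) = −17.5026.
Balance: K_1 = K_2 + 2.208×ρ, so ρ = (K_1 − K_2)/2.208 = 5.3426/2.208 = 2.42 g/cm³.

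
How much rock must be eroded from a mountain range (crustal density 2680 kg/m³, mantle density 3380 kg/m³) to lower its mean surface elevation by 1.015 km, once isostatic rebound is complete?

4.9 km

Net drop Δ = e − u = e − e ρ_c/ρ_m = e (ρ_m − ρ_c)/ρ_m.
e = Δ ρ_m/(ρ_m − ρ_c) = 1.015 km × 3380/700 = 4.9 km.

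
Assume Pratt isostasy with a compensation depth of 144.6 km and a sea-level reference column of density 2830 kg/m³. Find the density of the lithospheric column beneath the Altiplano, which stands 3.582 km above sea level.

Pratt balance: ρ_ref D = ρ (D + h).
ρ = ρ_ref D/(D + h) = 2830 × 144.6 km/(144.6 km + 3.582 km) = 2760 kg/m³.

2760 kg/m³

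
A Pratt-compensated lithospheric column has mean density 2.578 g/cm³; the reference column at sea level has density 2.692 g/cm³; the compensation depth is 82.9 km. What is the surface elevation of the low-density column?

3.67 km

ρ_ref D = ρ (D + h) → h = D (ρ_ref − ρ)/ρ.
h = 82.9 km × (2.692 − 2.578)/2.578 = 3.67 km.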